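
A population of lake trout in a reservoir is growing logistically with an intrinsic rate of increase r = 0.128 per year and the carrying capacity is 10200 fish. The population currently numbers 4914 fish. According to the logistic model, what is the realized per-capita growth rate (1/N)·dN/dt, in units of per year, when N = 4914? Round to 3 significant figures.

0.0663 per year

(1/N)·dN/dt = r(1 − N/K) = 0.128 × (1 − 4914/10200).
= 0.128 × 0.51824 = 0.066334.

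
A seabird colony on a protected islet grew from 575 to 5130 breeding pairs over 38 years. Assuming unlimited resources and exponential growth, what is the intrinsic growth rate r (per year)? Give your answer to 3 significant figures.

0.0576 per year

From N(t) = N₀·e^(rt): e^(r·38) = 5130/575 = 8.9217.
r·38 = ln(8.9217) = 2.1885, so r = 2.1885/38 = 0.057592.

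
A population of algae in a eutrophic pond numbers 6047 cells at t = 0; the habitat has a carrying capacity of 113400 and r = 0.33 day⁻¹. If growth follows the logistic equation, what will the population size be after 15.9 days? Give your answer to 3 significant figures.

104000 cells

A = (K − N₀)/N₀ = (113400 − 6047)/6047 = 17.753.
N(t) = K/(1 + A·e^(−rt)) = 113400/(1 + 17.753×e^(−0.33×15.9)).
e^(−5.247) = 0.0052633; denominator = 1 + 17.753×0.0052633 = 1.0934.
N = 113400/1.0934 = 103709.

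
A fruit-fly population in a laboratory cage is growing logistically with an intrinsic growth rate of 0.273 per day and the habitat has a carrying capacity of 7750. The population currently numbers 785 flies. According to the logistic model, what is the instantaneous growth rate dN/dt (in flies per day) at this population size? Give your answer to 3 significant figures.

dN/dt = rN(1 − N/K) = 0.273 × 785 × (1 − 785/7750).
1 − 785/7750 = 0.89871; dN/dt = 0.273 × 785 × 0.89871 = 192.6.

193 flies per day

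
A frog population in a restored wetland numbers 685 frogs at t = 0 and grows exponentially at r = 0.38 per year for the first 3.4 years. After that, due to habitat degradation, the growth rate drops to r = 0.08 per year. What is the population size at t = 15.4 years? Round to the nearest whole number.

6512 frogs

Phase 1: N(3.4) = 685·e^(0.38×3.4) = 685·e^1.292 = 2493.44.
Phase 2 runs for 15.4 − 3.4 = 12 years at r = 0.08.
N(15.4) = 2493.44·e^(0.08×12) = 2493.44·e^0.96 = 6512.11.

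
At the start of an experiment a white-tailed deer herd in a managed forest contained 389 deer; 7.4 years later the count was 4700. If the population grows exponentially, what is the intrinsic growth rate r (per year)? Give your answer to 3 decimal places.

0.337 per year

From N(t) = N₀·e^(rt): e^(r·7.4) = 4700/389 = 12.082.
r·7.4 = ln(12.082) = 2.4917, so r = 2.4917/7.4 = 0.33672.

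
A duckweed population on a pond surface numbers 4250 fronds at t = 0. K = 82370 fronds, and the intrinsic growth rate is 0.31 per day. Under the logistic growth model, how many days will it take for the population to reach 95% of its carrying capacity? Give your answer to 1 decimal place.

18.9 days

A = (K − N₀)/N₀ = (82370 − 4250)/4250 = 18.381.
Solve 82370/(1 + 18.381·e^(−0.31t)) = 78251.5: 1 + 18.381·e^(−0.31t) = 1.0526, so e^(−0.31t) = 0.00286334.
−0.31·t = ln(0.00286334) = -5.8558, so t = 5.8558/0.31 = 18.89.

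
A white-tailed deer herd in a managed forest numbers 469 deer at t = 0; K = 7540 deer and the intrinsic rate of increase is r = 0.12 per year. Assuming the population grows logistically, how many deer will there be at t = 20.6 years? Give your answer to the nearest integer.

A = (K − N₀)/N₀ = (7540 − 469)/469 = 15.077.
N(t) = K/(1 + A·e^(−rt)) = 7540/(1 + 15.077×e^(−0.12×20.6)).
e^(−2.472) = 0.084416; denominator = 1 + 15.077×0.084416 = 2.2727.
N = 7540/2.2727 = 3317.61.

3318 deer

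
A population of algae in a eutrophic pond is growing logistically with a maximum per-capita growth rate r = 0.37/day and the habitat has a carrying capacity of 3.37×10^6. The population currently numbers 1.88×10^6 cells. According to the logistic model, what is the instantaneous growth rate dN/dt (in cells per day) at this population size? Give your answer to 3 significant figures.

308000 cells per day

dN/dt = rN(1 − N/K) = 0.37 × 1.88×10^6 × (1 − 1.88×10^6/3.37×10^6).
1 − 1.88×10^6/3.37×10^6 = 0.44214; dN/dt = 0.37 × 1.88×10^6 × 0.44214 = 3.0755×10^5.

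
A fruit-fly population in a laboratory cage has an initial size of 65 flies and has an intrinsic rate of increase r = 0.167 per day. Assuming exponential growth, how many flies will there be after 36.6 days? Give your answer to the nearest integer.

29336 flies

N(t) = N₀·e^(rt) = 65 × e^(0.167×36.6) = 65 × e^6.112.
e^6.112 ≈ 451.33, so N ≈ 65 × 451.33 = 29336.5.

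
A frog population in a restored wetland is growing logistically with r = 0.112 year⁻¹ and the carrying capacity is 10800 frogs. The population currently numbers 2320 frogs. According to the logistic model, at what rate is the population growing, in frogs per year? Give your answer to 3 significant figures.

dN/dt = rN(1 − N/K) = 0.112 × 2320 × (1 − 2320/10800).
1 − 2320/10800 = 0.78519; dN/dt = 0.112 × 2320 × 0.78519 = 204.02.

204 frogs per year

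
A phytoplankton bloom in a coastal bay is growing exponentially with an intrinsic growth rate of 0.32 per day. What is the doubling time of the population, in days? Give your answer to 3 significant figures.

2.17 days

Doubling time t_d = ln(2)/r = 0.6931/0.32 = 2.1661.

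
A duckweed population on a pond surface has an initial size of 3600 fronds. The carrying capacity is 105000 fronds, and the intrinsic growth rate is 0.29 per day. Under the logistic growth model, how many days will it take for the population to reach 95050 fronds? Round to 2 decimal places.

19.29 days

A = (K − N₀)/N₀ = (105000 − 3600)/3600 = 28.167.
Solve 105000/(1 + 28.167·e^(−0.29t)) = 95050: 1 + 28.167·e^(−0.29t) = 1.1047, so e^(−0.29t) = 0.00371651.
−0.29·t = ln(0.00371651) = -5.595, so t = 5.595/0.29 = 19.293.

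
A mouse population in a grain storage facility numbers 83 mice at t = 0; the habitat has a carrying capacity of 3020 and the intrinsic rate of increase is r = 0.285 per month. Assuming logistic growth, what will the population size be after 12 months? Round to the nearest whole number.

1400 mice

A = (K − N₀)/N₀ = (3020 − 83)/83 = 35.386.
N(t) = K/(1 + A·e^(−rt)) = 3020/(1 + 35.386×e^(−0.285×12)).
e^(−3.42) = 0.032712; denominator = 1 + 35.386×0.032712 = 2.1575.
N = 3020/2.1575 = 1399.74.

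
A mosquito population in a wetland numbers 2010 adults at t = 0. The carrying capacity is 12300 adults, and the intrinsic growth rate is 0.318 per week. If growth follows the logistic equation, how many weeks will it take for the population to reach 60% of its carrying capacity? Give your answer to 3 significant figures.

6.41 weeks

A = (K − N₀)/N₀ = (12300 − 2010)/2010 = 5.1194.
Solve 12300/(1 + 5.1194·e^(−0.318t)) = 7380: 1 + 5.1194·e^(−0.318t) = 1.6667, so e^(−0.318t) = 0.130224.
−0.318·t = ln(0.130224) = -2.0385, so t = 2.0385/0.318 = 6.4104.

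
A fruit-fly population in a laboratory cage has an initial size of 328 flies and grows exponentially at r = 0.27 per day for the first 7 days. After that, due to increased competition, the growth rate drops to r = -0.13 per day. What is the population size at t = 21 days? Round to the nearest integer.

352 flies

Phase 1: N(7) = 328·e^(0.27×7) = 328·e^1.89 = 2171.15.
Phase 2 runs for 21 − 7 = 14 days at r = -0.13.
N(21) = 2171.15·e^(-0.13×14) = 2171.15·e^-1.82 = 351.783.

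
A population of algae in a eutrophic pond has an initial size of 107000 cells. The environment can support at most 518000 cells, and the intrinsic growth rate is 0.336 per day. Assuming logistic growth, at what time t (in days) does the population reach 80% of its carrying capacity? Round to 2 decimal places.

8.13 days

A = (K − N₀)/N₀ = (518000 − 107000)/107000 = 3.8411.
Solve 518000/(1 + 3.8411·e^(−0.336t)) = 414400: 1 + 3.8411·e^(−0.336t) = 1.25, so e^(−0.336t) = 0.0650852.
−0.336·t = ln(0.0650852) = -2.7321, so t = 2.7321/0.336 = 8.1311.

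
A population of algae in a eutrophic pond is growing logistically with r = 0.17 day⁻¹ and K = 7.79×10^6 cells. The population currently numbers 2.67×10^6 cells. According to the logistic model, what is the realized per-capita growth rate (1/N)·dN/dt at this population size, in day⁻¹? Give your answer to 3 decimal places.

0.112 per day

(1/N)·dN/dt = r(1 − N/K) = 0.17 × (1 − 2.67×10^6/7.79×10^6).
= 0.17 × 0.65725 = 0.11173.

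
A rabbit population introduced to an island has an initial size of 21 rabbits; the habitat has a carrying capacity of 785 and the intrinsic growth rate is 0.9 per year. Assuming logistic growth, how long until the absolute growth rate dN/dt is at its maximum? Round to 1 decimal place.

4.0 years

Logistic growth is fastest at N = K/2 = 392.5.
A = (K − N₀)/N₀ = 36.381. Set K/(1 + A·e^(−rt)) = K/2 → A·e^(−rt) = 1.
e^(−0.9t) = 1/36.381 = 0.0274869, so t = ln(36.381)/0.9 = 3.594/0.9 = 3.9934.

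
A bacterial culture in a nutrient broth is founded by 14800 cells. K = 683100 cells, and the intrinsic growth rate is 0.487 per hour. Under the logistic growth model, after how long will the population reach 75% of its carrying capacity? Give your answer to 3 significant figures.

A = (K − N₀)/N₀ = (683100 − 14800)/14800 = 45.155.
Solve 683100/(1 + 45.155·e^(−0.487t)) = 512325: 1 + 45.155·e^(−0.487t) = 1.3333, so e^(−0.487t) = 0.00738191.
−0.487·t = ln(0.00738191) = -4.9087, so t = 4.9087/0.487 = 10.08.

10.1 hours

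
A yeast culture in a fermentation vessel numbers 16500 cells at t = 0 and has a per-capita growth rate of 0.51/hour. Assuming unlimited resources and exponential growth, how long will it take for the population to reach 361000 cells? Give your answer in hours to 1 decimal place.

Set N₀·e^(rt) = 361000: e^(0.51·t) = 361000/16500 = 21.879.
0.51·t = ln(21.879) = 3.0855, so t = 3.0855/0.51 = 6.05.

6.1 hours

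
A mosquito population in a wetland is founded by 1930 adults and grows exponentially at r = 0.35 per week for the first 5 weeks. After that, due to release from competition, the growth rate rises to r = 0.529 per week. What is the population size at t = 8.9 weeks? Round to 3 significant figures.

Phase 1: N(5) = 1930·e^(0.35×5) = 1930·e^1.75 = 11106.4.
Phase 2 runs for 8.9 − 5 = 3.9 weeks at r = 0.529.
N(8.9) = 11106.4·e^(0.529×3.9) = 11106.4·e^2.063 = 87410.9.

87400 adults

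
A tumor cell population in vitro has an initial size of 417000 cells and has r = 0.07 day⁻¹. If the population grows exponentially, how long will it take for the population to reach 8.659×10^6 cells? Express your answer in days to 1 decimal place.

43.3 days

Set N₀·e^(rt) = 8.659×10^6: e^(0.07·t) = 8.659×10^6/417000 = 20.765.
0.07·t = ln(20.765) = 3.0333, so t = 3.0333/0.07 = 43.332.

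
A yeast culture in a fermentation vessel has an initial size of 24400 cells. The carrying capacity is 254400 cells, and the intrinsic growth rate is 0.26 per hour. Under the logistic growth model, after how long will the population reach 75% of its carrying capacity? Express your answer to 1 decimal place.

A = (K − N₀)/N₀ = (254400 − 24400)/24400 = 9.4262.
Solve 254400/(1 + 9.4262·e^(−0.26t)) = 190800: 1 + 9.4262·e^(−0.26t) = 1.3333, so e^(−0.26t) = 0.0353623.
−0.26·t = ln(0.0353623) = -3.3421, so t = 3.3421/0.26 = 12.854.

12.9 hours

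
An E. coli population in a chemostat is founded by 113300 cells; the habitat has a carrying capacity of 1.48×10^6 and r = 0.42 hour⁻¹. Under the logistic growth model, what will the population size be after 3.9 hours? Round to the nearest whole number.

A = (K − N₀)/N₀ = (1.48×10^6 − 113300)/113300 = 12.063.
N(t) = K/(1 + A·e^(−rt)) = 1.48×10^6/(1 + 12.063×e^(−0.42×3.9)).
e^(−1.638) = 0.19437; denominator = 1 + 12.063×0.19437 = 3.3446.
N = 1.48×10^6/3.3446 = 442504.

442504 cells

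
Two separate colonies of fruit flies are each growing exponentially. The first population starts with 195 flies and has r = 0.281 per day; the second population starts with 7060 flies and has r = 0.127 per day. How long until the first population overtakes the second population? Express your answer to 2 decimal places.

Set 195·e^(0.281t) = 7060·e^(0.127t).
e^((0.281 − 0.127)t) = 7060/195 → e^(0.154·t) = 36.205.
0.154·t = ln(36.205) = 3.5892, so t = 3.5892/0.154 = 23.306.

23.31 days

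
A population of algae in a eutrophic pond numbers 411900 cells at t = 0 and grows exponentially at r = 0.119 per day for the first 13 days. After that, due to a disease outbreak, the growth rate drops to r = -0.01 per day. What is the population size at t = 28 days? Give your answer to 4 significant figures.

1665000 cells

Phase 1: N(13) = 411900·e^(0.119×13) = 411900·e^1.547 = 1.934841×10^6.
Phase 2 runs for 28 − 13 = 15 days at r = -0.01.
N(28) = 1.934841×10^6·e^(-0.01×15) = 1.934841×10^6·e^-0.15 = 1.665333×10^6.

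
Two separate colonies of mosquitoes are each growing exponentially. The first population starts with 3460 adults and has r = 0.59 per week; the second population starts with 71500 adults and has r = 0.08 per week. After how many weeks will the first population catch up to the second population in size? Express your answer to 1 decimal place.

5.9 weeks

Set 3460·e^(0.59t) = 71500·e^(0.08t).
e^((0.59 − 0.08)t) = 71500/3460 → e^(0.51·t) = 20.665.
0.51·t = ln(20.665) = 3.0284, so t = 3.0284/0.51 = 5.9381.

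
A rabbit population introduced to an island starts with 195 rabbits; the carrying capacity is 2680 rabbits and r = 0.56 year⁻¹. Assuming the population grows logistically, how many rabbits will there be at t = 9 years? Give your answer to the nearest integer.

2476 rabbits

A = (K − N₀)/N₀ = (2680 − 195)/195 = 12.744.
N(t) = K/(1 + A·e^(−rt)) = 2680/(1 + 12.744×e^(−0.56×9)).
e^(−5.04) = 0.0064737; denominator = 1 + 12.744×0.0064737 = 1.0825.
N = 2680/1.0825 = 2475.75.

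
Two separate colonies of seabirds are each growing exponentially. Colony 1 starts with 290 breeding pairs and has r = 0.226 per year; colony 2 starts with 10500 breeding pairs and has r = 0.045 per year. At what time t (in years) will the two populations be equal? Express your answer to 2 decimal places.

19.83 years

Set 290·e^(0.226t) = 10500·e^(0.045t).
e^((0.226 − 0.045)t) = 10500/290 → e^(0.181·t) = 36.207.
0.181·t = ln(36.207) = 3.5892, so t = 3.5892/0.181 = 19.83.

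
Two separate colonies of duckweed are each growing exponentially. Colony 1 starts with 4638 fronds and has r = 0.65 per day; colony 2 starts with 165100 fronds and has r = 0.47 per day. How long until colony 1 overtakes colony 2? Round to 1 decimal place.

19.8 days

Set 4638·e^(0.65t) = 165100·e^(0.47t).
e^((0.65 − 0.47)t) = 165100/4638 → e^(0.18·t) = 35.597.
0.18·t = ln(35.597) = 3.5723, so t = 3.5723/0.18 = 19.846.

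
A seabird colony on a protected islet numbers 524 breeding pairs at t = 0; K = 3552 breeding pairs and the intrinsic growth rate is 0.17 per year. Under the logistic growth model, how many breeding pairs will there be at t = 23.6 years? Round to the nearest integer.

3216 breeding pairs

A = (K − N₀)/N₀ = (3552 − 524)/524 = 5.7786.
N(t) = K/(1 + A·e^(−rt)) = 3552/(1 + 5.7786×e^(−0.17×23.6)).
e^(−4.012) = 0.018097; denominator = 1 + 5.7786×0.018097 = 1.1046.
N = 3552/1.1046 = 3215.71.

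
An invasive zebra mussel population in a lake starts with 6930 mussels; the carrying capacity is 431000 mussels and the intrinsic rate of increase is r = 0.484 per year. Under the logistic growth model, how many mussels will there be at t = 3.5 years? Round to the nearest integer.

A = (K − N₀)/N₀ = (431000 − 6930)/6930 = 61.193.
N(t) = K/(1 + A·e^(−rt)) = 431000/(1 + 61.193×e^(−0.484×3.5)).
e^(−1.694) = 0.18378; denominator = 1 + 61.193×0.18378 = 12.246.
N = 431000/12.246 = 35194.3.

35194 mussels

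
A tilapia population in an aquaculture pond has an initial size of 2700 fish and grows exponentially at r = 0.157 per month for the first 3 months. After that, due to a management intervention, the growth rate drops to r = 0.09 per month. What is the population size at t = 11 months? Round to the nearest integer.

8884 fish

Phase 1: N(3) = 2700·e^(0.157×3) = 2700·e^0.471 = 4324.31.
Phase 2 runs for 11 − 3 = 8 months at r = 0.09.
N(11) = 4324.31·e^(0.09×8) = 4324.31·e^0.72 = 8884.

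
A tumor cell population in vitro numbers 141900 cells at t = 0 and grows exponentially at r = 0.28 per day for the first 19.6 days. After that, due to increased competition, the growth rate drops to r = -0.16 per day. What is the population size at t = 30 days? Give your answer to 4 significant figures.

Phase 1: N(19.6) = 141900·e^(0.28×19.6) = 141900·e^5.488 = 3.430761×10^7.
Phase 2 runs for 30 − 19.6 = 10.4 days at r = -0.16.
N(30) = 3.430761×10^7·e^(-0.16×10.4) = 3.430761×10^7·e^-1.664 = 6.497174×10^6.

6497000 cells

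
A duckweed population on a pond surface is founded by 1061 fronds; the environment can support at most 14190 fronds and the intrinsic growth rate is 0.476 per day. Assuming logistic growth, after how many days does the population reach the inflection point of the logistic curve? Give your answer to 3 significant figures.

Logistic growth is fastest at N = K/2 = 7095.
A = (K − N₀)/N₀ = 12.374. Set K/(1 + A·e^(−rt)) = K/2 → A·e^(−rt) = 1.
e^(−0.476t) = 1/12.374 = 0.0808135, so t = ln(12.374)/0.476 = 2.5156/0.476 = 5.2849.

5.28 days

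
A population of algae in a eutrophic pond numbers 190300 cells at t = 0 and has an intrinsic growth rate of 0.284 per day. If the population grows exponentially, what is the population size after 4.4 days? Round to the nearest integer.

663947 cells

N(t) = N₀·e^(rt) = 190300 × e^(0.284×4.4) = 190300 × e^1.25.
e^1.25 ≈ 3.4889, so N ≈ 190300 × 3.4889 = 663947.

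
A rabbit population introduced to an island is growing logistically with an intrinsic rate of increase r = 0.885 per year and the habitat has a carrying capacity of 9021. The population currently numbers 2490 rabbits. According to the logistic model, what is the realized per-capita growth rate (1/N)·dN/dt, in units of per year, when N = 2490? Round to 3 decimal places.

0.641 per year

(1/N)·dN/dt = r(1 − N/K) = 0.885 × (1 − 2490/9021).
= 0.885 × 0.72398 = 0.64072.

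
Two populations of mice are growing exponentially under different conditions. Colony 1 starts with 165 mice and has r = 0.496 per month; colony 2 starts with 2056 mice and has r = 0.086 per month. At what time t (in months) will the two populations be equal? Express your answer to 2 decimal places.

6.15 months

Set 165·e^(0.496t) = 2056·e^(0.086t).
e^((0.496 − 0.086)t) = 2056/165 → e^(0.41·t) = 12.461.
0.41·t = ln(12.461) = 2.5226, so t = 2.5226/0.41 = 6.1526.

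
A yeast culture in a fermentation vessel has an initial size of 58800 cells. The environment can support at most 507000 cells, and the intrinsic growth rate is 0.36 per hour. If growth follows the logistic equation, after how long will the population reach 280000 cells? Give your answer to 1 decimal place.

A = (K − N₀)/N₀ = (507000 − 58800)/58800 = 7.6224.
Solve 507000/(1 + 7.6224·e^(−0.36t)) = 280000: 1 + 7.6224·e^(−0.36t) = 1.8107, so e^(−0.36t) = 0.106359.
−0.36·t = ln(0.106359) = -2.2409, so t = 2.2409/0.36 = 6.2248.

6.2 hours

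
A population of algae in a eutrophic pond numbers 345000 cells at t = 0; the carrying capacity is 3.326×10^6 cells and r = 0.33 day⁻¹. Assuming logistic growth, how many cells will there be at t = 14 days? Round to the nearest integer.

A = (K − N₀)/N₀ = (3.326×10^6 − 345000)/345000 = 8.6406.
N(t) = K/(1 + A·e^(−rt)) = 3.326×10^6/(1 + 8.6406×e^(−0.33×14)).
e^(−4.62) = 0.0098528; denominator = 1 + 8.6406×0.0098528 = 1.0851.
N = 3.326×10^6/1.0851 = 3.06506×10^6.

3065060 cells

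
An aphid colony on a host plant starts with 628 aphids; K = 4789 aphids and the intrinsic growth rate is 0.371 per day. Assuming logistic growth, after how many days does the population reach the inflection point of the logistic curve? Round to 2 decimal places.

5.10 days

Logistic growth is fastest at N = K/2 = 2394.5.
A = (K − N₀)/N₀ = 6.6258. Set K/(1 + A·e^(−rt)) = K/2 → A·e^(−rt) = 1.
e^(−0.371t) = 1/6.6258 = 0.150925, so t = ln(6.6258)/0.371 = 1.891/0.371 = 5.097.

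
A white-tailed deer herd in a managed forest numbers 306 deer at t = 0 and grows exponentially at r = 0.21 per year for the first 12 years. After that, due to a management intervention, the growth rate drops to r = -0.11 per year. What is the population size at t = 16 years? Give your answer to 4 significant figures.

2449 deer

Phase 1: N(12) = 306·e^(0.21×12) = 306·e^2.52 = 3803.15.
Phase 2 runs for 16 − 12 = 4 years at r = -0.11.
N(16) = 3803.15·e^(-0.11×4) = 3803.15·e^-0.44 = 2449.37.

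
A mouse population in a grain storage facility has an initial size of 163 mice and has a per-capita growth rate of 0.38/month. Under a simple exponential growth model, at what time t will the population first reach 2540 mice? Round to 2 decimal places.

Set N₀·e^(rt) = 2540: e^(0.38·t) = 2540/163 = 15.583.
0.38·t = ln(15.583) = 2.7462, so t = 2.7462/0.38 = 7.2268.

7.23 months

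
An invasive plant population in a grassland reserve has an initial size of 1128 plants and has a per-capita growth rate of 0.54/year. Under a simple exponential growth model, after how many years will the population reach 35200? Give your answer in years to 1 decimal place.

Set N₀·e^(rt) = 35200: e^(0.54·t) = 35200/1128 = 31.206.
0.54·t = ln(31.206) = 3.4406, so t = 3.4406/0.54 = 6.3715.

6.4 years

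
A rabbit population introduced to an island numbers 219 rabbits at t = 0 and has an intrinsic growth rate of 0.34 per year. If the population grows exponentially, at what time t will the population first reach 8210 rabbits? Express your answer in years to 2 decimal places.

Set N₀·e^(rt) = 8210: e^(0.34·t) = 8210/219 = 37.489.
0.34·t = ln(37.489) = 3.624, so t = 3.624/0.34 = 10.659.

10.66 years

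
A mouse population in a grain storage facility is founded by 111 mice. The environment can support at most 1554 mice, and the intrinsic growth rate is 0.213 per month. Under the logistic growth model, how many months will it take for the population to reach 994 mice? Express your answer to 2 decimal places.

A = (K − N₀)/N₀ = (1554 − 111)/111 = 13.
Solve 1554/(1 + 13·e^(−0.213t)) = 994: 1 + 13·e^(−0.213t) = 1.5634, so e^(−0.213t) = 0.0433369.
−0.213·t = ln(0.0433369) = -3.1387, so t = 3.1387/0.213 = 14.736.

14.74 months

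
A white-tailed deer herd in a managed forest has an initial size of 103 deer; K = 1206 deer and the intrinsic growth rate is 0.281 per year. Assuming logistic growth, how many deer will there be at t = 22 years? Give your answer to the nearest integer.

1180 deer

A = (K − N₀)/N₀ = (1206 − 103)/103 = 10.709.
N(t) = K/(1 + A·e^(−rt)) = 1206/(1 + 10.709×e^(−0.281×22)).
e^(−6.182) = 0.0020663; denominator = 1 + 10.709×0.0020663 = 1.0221.
N = 1206/1.0221 = 1179.89.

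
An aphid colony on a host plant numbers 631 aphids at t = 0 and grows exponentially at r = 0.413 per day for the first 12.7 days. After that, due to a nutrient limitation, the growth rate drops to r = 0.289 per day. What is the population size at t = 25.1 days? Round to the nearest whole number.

Phase 1: N(12.7) = 631·e^(0.413×12.7) = 631·e^5.245 = 119660.
Phase 2 runs for 25.1 − 12.7 = 12.4 days at r = 0.289.
N(25.1) = 119660·e^(0.289×12.4) = 119660·e^3.584 = 4.308093×10^6.

4308093 aphids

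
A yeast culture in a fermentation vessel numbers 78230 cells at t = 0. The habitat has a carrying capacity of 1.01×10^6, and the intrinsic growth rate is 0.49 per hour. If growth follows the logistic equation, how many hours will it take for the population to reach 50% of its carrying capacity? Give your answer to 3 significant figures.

A = (K − N₀)/N₀ = (1.01×10^6 − 78230)/78230 = 11.911.
Solve 1.01×10^6/(1 + 11.911·e^(−0.49t)) = 505000: 1 + 11.911·e^(−0.49t) = 2, so e^(−0.49t) = 0.0839585.
−0.49·t = ln(0.0839585) = -2.4774, so t = 2.4774/0.49 = 5.056.

5.06 hours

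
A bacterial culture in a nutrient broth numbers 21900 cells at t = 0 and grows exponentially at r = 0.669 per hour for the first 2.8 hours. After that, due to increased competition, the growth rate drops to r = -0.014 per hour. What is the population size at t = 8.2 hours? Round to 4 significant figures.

Phase 1: N(2.8) = 21900·e^(0.669×2.8) = 21900·e^1.873 = 142549.
Phase 2 runs for 8.2 − 2.8 = 5.4 hours at r = -0.014.
N(8.2) = 142549·e^(-0.014×5.4) = 142549·e^-0.0756 = 132170.

132200 cells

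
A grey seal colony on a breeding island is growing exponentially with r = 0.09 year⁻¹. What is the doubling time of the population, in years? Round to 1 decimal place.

7.7 years

Doubling time t_d = ln(2)/r = 0.6931/0.09 = 7.7016.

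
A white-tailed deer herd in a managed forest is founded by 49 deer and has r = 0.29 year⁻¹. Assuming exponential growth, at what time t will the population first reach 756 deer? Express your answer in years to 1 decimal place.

Set N₀·e^(rt) = 756: e^(0.29·t) = 756/49 = 15.429.
0.29·t = ln(15.429) = 2.7362, so t = 2.7362/0.29 = 9.4352.

9.4 years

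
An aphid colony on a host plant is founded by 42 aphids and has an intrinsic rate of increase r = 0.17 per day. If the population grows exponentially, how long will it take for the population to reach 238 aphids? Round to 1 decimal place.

10.2 days

Set N₀·e^(rt) = 238: e^(0.17·t) = 238/42 = 5.6667.
0.17·t = ln(5.6667) = 1.7346, so t = 1.7346/0.17 = 10.204.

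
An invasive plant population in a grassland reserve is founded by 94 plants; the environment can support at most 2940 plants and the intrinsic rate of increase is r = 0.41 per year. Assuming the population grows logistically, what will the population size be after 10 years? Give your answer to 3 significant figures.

1960 plants

A = (K − N₀)/N₀ = (2940 − 94)/94 = 30.277.
N(t) = K/(1 + A·e^(−rt)) = 2940/(1 + 30.277×e^(−0.41×10)).
e^(−4.1) = 0.016573; denominator = 1 + 30.277×0.016573 = 1.5018.
N = 2940/1.5018 = 1957.7.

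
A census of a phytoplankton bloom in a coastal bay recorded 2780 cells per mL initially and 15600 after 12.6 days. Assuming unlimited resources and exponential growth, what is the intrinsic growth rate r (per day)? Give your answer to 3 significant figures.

From N(t) = N₀·e^(rt): e^(r·12.6) = 15600/2780 = 5.6115.
r·12.6 = ln(5.6115) = 1.7248, so r = 1.7248/12.6 = 0.13689.

0.137 per day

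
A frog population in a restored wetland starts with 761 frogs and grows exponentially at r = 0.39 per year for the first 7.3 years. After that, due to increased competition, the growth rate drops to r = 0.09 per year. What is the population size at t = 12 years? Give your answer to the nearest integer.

Phase 1: N(7.3) = 761·e^(0.39×7.3) = 761·e^2.847 = 13116.6.
Phase 2 runs for 12 − 7.3 = 4.7 years at r = 0.09.
N(12) = 13116.6·e^(0.09×4.7) = 13116.6·e^0.423 = 20022.9.

20023 frogs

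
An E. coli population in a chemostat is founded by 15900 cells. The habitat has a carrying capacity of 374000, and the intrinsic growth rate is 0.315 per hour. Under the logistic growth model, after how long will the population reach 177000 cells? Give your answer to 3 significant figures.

A = (K − N₀)/N₀ = (374000 − 15900)/15900 = 22.522.
Solve 374000/(1 + 22.522·e^(−0.315t)) = 177000: 1 + 22.522·e^(−0.315t) = 2.113, so e^(−0.315t) = 0.0494181.
−0.315·t = ln(0.0494181) = -3.0074, so t = 3.0074/0.315 = 9.5474.

9.55 hours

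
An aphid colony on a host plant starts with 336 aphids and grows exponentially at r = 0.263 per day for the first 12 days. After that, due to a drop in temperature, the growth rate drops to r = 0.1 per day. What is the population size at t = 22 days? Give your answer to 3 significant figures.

21400 aphids

Phase 1: N(12) = 336·e^(0.263×12) = 336·e^3.156 = 7888.1.
Phase 2 runs for 22 − 12 = 10 days at r = 0.1.
N(22) = 7888.1·e^(0.1×10) = 7888.1·e^1 = 21442.1.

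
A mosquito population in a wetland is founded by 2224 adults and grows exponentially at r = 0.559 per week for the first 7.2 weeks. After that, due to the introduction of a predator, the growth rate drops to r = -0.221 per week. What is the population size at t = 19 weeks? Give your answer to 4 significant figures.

Phase 1: N(7.2) = 2224·e^(0.559×7.2) = 2224·e^4.025 = 124475.
Phase 2 runs for 19 − 7.2 = 11.8 weeks at r = -0.221.
N(19) = 124475·e^(-0.221×11.8) = 124475·e^-2.608 = 9173.39.

9173 adults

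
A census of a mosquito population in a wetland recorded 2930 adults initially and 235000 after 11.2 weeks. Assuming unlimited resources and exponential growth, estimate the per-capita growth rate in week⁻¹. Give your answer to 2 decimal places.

0.39 per week

From N(t) = N₀·e^(rt): e^(r·11.2) = 235000/2930 = 80.205.
r·11.2 = ln(80.205) = 4.3846, so r = 4.3846/11.2 = 0.39148.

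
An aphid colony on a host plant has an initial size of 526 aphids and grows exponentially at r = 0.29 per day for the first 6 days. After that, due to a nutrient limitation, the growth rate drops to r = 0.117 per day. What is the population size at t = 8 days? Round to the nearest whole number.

3787 aphids

Phase 1: N(6) = 526·e^(0.29×6) = 526·e^1.74 = 2996.8.
Phase 2 runs for 8 − 6 = 2 days at r = 0.117.
N(8) = 2996.8·e^(0.117×2) = 2996.8·e^0.234 = 3786.89.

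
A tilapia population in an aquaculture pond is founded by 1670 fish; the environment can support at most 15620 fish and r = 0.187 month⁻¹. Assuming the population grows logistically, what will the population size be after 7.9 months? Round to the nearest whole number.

5374 fish

A = (K − N₀)/N₀ = (15620 − 1670)/1670 = 8.3533.
N(t) = K/(1 + A·e^(−rt)) = 15620/(1 + 8.3533×e^(−0.187×7.9)).
e^(−1.477) = 0.22825; denominator = 1 + 8.3533×0.22825 = 2.9067.
N = 15620/2.9067 = 5373.86.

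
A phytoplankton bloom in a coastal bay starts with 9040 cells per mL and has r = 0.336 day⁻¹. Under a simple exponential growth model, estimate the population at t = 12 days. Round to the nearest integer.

N(t) = N₀·e^(rt) = 9040 × e^(0.336×12) = 9040 × e^4.032.
e^4.032 ≈ 56.374, so N ≈ 9040 × 56.374 = 509617.

509617 cells per mL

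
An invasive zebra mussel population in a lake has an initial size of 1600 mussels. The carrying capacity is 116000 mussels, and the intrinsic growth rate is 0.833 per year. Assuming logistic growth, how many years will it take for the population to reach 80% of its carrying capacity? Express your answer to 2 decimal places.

6.79 years

A = (K − N₀)/N₀ = (116000 − 1600)/1600 = 71.5.
Solve 116000/(1 + 71.5·e^(−0.833t)) = 92800: 1 + 71.5·e^(−0.833t) = 1.25, so e^(−0.833t) = 0.0034965.
−0.833·t = ln(0.0034965) = -5.656, so t = 5.656/0.833 = 6.7899.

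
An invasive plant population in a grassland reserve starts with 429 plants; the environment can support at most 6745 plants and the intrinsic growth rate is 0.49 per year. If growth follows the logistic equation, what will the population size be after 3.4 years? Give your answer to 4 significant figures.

A = (K − N₀)/N₀ = (6745 − 429)/429 = 14.723.
N(t) = K/(1 + A·e^(−rt)) = 6745/(1 + 14.723×e^(−0.49×3.4)).
e^(−1.666) = 0.189; denominator = 1 + 14.723×0.189 = 3.7826.
N = 6745/3.7826 = 1783.17.

1783 plants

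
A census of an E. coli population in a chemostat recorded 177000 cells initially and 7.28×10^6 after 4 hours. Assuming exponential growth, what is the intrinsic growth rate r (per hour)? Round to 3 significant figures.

From N(t) = N₀·e^(rt): e^(r·4) = 7.28×10^6/177000 = 41.13.
r·4 = ln(41.13) = 3.7167, so r = 3.7167/4 = 0.92918.

0.929 per hour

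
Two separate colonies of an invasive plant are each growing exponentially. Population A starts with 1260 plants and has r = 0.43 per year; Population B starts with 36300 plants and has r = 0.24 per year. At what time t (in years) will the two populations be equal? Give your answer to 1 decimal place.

17.7 years

Set 1260·e^(0.43t) = 36300·e^(0.24t).
e^((0.43 − 0.24)t) = 36300/1260 → e^(0.19·t) = 28.81.
0.19·t = ln(28.81) = 3.3607, so t = 3.3607/0.19 = 17.688.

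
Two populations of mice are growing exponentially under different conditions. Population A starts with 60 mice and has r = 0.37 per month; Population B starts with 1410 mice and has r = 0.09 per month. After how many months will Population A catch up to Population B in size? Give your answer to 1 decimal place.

11.3 months

Set 60·e^(0.37t) = 1410·e^(0.09t).
e^((0.37 − 0.09)t) = 1410/60 → e^(0.28·t) = 23.5.
0.28·t = ln(23.5) = 3.157, so t = 3.157/0.28 = 11.275.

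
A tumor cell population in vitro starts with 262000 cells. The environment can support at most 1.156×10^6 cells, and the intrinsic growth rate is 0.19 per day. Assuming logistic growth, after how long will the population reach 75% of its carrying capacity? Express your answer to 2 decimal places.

A = (K − N₀)/N₀ = (1.156×10^6 − 262000)/262000 = 3.4122.
Solve 1.156×10^6/(1 + 3.4122·e^(−0.19t)) = 867000: 1 + 3.4122·e^(−0.19t) = 1.3333, so e^(−0.19t) = 0.0976883.
−0.19·t = ln(0.0976883) = -2.326, so t = 2.326/0.19 = 12.242.

12.24 days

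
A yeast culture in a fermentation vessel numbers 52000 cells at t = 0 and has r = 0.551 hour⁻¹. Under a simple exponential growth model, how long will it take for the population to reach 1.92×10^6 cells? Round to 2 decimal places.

Set N₀·e^(rt) = 1.92×10^6: e^(0.551·t) = 1.92×10^6/52000 = 36.923.
0.551·t = ln(36.923) = 3.6088, so t = 3.6088/0.551 = 6.5496.

6.55 hours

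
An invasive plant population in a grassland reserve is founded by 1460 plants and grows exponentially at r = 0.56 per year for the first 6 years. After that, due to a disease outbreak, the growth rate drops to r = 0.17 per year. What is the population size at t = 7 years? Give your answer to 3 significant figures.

Phase 1: N(6) = 1460·e^(0.56×6) = 1460·e^3.36 = 42032.2.
Phase 2 runs for 7 − 6 = 1 years at r = 0.17.
N(7) = 42032.2·e^(0.17×1) = 42032.2·e^0.17 = 49821.

49800 plants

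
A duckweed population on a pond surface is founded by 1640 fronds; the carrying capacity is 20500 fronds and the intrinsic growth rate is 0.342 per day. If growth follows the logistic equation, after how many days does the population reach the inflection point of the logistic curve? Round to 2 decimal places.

Logistic growth is fastest at N = K/2 = 10250.
A = (K − N₀)/N₀ = 11.5. Set K/(1 + A·e^(−rt)) = K/2 → A·e^(−rt) = 1.
e^(−0.342t) = 1/11.5 = 0.0869565, so t = ln(11.5)/0.342 = 2.4423/0.342 = 7.1414.

7.14 days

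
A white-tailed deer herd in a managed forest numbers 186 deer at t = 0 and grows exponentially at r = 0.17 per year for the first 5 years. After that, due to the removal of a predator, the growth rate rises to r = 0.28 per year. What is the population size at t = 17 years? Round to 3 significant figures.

12500 deer

Phase 1: N(5) = 186·e^(0.17×5) = 186·e^0.85 = 435.174.
Phase 2 runs for 17 − 5 = 12 years at r = 0.28.
N(17) = 435.174·e^(0.28×12) = 435.174·e^3.36 = 12528.3.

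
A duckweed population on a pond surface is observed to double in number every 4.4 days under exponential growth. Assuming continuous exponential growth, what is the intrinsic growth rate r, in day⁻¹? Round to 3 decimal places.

r = ln(2)/t_d = 0.6931/4.4 = 0.15753.

0.158 per day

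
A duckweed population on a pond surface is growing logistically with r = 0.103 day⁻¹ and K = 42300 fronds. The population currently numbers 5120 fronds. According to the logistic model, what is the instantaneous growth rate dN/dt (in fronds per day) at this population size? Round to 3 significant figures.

464 fronds per day

dN/dt = rN(1 − N/K) = 0.103 × 5120 × (1 − 5120/42300).
1 − 5120/42300 = 0.87896; dN/dt = 0.103 × 5120 × 0.87896 = 463.53.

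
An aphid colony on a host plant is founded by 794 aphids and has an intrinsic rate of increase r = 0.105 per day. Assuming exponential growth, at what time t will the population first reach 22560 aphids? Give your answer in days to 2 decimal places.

31.87 days

Set N₀·e^(rt) = 22560: e^(0.105·t) = 22560/794 = 28.413.
0.105·t = ln(28.413) = 3.3469, so t = 3.3469/0.105 = 31.875.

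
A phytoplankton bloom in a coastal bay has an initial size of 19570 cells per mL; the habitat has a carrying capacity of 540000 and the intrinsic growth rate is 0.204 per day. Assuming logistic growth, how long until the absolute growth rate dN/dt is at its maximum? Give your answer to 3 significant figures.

16.1 days

Logistic growth is fastest at N = K/2 = 270000.
A = (K − N₀)/N₀ = 26.593. Set K/(1 + A·e^(−rt)) = K/2 → A·e^(−rt) = 1.
e^(−0.204t) = 1/26.593 = 0.0376035, so t = ln(26.593)/0.204 = 3.2807/0.204 = 16.082.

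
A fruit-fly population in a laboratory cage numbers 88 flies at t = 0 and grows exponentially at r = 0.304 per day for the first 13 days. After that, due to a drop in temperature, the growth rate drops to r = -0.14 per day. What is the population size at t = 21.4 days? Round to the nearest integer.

1413 flies

Phase 1: N(13) = 88·e^(0.304×13) = 88·e^3.952 = 4579.46.
Phase 2 runs for 21.4 − 13 = 8.4 days at r = -0.14.
N(21.4) = 4579.46·e^(-0.14×8.4) = 4579.46·e^-1.176 = 1412.81.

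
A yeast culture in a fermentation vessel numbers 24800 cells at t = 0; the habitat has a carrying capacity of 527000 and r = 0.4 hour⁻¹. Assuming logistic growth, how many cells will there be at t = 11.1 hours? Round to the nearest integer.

425388 cells

A = (K − N₀)/N₀ = (527000 − 24800)/24800 = 20.25.
N(t) = K/(1 + A·e^(−rt)) = 527000/(1 + 20.25×e^(−0.4×11.1)).
e^(−4.44) = 0.011796; denominator = 1 + 20.25×0.011796 = 1.2389.
N = 527000/1.2389 = 425388.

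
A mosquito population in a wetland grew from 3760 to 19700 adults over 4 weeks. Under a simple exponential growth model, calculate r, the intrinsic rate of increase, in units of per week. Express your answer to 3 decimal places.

From N(t) = N₀·e^(rt): e^(r·4) = 19700/3760 = 5.2394.
r·4 = ln(5.2394) = 1.6562, so r = 1.6562/4 = 0.41405.

0.414 per week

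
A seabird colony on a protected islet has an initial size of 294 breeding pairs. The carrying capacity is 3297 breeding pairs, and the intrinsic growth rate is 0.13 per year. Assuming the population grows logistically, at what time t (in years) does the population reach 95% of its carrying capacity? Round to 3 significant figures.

A = (K − N₀)/N₀ = (3297 − 294)/294 = 10.214.
Solve 3297/(1 + 10.214·e^(−0.13t)) = 3132.15: 1 + 10.214·e^(−0.13t) = 1.0526, so e^(−0.13t) = 0.00515274.
−0.13·t = ln(0.00515274) = -5.2682, so t = 5.2682/0.13 = 40.525.

40.5 years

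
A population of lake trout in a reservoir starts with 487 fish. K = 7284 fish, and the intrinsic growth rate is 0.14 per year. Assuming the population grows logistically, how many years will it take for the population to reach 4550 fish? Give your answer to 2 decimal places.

A = (K − N₀)/N₀ = (7284 − 487)/487 = 13.957.
Solve 7284/(1 + 13.957·e^(−0.14t)) = 4550: 1 + 13.957·e^(−0.14t) = 1.6009, so e^(−0.14t) = 0.0430525.
−0.14·t = ln(0.0430525) = -3.1453, so t = 3.1453/0.14 = 22.467.

22.47 years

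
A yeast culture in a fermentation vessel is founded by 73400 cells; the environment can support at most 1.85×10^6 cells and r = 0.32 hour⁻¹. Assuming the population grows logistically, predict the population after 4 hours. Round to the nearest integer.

A = (K − N₀)/N₀ = (1.85×10^6 − 73400)/73400 = 24.204.
N(t) = K/(1 + A·e^(−rt)) = 1.85×10^6/(1 + 24.204×e^(−0.32×4)).
e^(−1.28) = 0.27804; denominator = 1 + 24.204×0.27804 = 7.7297.
N = 1.85×10^6/7.7297 = 239336.

239336 cells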